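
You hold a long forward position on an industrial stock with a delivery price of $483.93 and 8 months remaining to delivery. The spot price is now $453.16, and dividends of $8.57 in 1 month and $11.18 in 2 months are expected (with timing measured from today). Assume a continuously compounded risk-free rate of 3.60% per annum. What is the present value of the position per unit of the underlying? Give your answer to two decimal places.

-$38.95

PV(remaining dividends) I = 8.57·e^(−0.0360·1/12) + 11.18·e^(−0.0360·2/12) = 19.6574
Current forward F = (S − I)·e^(rT) = (453.16 − 19.6574)·e^(0.0360·8/12) = 433.5026 × 1.024290 = 444.0324
Value (long) = (F − K)·e^(−rT) = (444.0324 − 483.93) × 0.976286 = -38.9515
Value = -$38.95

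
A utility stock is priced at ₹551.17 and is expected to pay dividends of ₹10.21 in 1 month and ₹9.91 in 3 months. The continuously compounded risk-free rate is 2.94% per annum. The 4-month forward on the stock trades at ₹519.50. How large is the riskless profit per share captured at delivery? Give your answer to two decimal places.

₹16.88 per share

PV(dividends) I = 10.21·e^(−0.0294·1/12) + 9.91·e^(−0.0294·3/12) = 20.0224
Fair forward F* = (S − I)·e^(rT) = (551.17 − 20.0224)·e^0.009800 = 531.1476 × 1.009848 = 536.3783
Market ₹519.50 < fair 536.3783: forward underpriced → reverse cash-and-carry (short the stock, invest proceeds at r, pay the dividends, go long the forward).
Profit at T = |F_mkt − F*| = |519.50 − 536.3783| = ₹16.88 per share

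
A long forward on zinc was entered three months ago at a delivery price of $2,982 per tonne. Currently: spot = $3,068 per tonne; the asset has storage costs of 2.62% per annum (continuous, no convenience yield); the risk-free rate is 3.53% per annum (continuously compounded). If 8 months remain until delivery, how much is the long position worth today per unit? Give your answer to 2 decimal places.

$209.42 per tonne

Current fair forward for the remaining 8 months: F = S·e^((r + u)·T), (r + u) = 0.0353 + 0.0262 = 0.0615
F = 3068 · e^(0.0615 × 8/12) = 3068 × 1.04185211 = 3196.4023
Value of long forward = (F − K)·e^(−rT) = (3196.4023 − 2982) · e^(−0.0353·8/12)
= 214.4023 × 0.97674142 = 209.42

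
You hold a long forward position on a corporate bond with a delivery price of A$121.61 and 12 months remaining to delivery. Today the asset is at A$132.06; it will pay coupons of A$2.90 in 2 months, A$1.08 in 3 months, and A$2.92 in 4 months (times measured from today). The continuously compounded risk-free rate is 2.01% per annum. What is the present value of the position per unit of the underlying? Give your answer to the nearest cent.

PV(remaining coupons) I = 2.90·e^(−0.0201·2/12) + 1.08·e^(−0.0201·3/12) + 2.92·e^(−0.0201·4/12) = 6.8654
Current forward F = (S − I)·e^(rT) = (132.06 − 6.8654)·e^(0.0201·12/12) = 125.1946 × 1.020303 = 127.7364
Value (long) = (F − K)·e^(−rT) = (127.7364 − 121.61) × 0.980101 = 6.0045
Value = A$6.00

A$6.00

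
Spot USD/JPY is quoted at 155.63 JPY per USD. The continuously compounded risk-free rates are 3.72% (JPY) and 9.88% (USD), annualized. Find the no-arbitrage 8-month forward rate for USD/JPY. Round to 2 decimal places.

149.37

F = S·e^((r_JPY − r_USD)T) = 155.63 · e^((0.0372 − 0.0988) × 8/12)
= 155.63 · e^-0.041067 = 155.63 × 0.959765
F = 149.37 JPY per USD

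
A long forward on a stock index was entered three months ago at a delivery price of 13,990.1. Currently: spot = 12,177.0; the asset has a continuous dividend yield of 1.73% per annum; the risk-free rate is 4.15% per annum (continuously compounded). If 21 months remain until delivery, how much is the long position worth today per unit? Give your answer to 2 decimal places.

Current fair forward for the remaining 21 months: F = S·e^((r − q)·T), (r − q) = 0.0415 − 0.0173 = 0.0242
F = 12177.0 · e^(0.0242 × 21/12) = 12177.0 × 1.04325956 = 12703.7717
Value of long forward = (F − K)·e^(−rT) = (12703.7717 − 13990.1) · e^(−0.0415·21/12)
= -1286.3283 × 0.92994950 = -1196.22

-1196.22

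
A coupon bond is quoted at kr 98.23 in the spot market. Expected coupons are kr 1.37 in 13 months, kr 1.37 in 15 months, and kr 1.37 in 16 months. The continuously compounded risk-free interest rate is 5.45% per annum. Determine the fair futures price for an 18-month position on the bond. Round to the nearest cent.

kr 102.42

PV(coupons) I = 1.37·e^(−0.0545·13/12) + 1.37·e^(−0.0545·15/12) + 1.37·e^(−0.0545·16/12)
I = 1.2915 + 1.2798 + 1.2740 = 3.8453
F = (S − I)·e^(rT) = (98.23 − 3.8453) · e^(0.0545·18/12)
= 94.3847 · e^0.081750 = 94.3847 × 1.085184 = kr 102.42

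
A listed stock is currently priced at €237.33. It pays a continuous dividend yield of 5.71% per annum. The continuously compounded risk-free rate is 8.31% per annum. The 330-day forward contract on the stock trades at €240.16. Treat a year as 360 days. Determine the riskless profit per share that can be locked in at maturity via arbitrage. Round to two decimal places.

Fair forward: F* = S·e^(carry·T), with carry = (r − q) = 0.0831 − 0.0571 = 0.0260
F* = 237.33 · e^(0.0260 × 330/360) = 237.33 · e^0.023833 = 237.33 × 1.024119 = €243.0542
Market €240.16 < fair €243.0542: forward underpriced → reverse cash-and-carry (short spot, go long the forward).
At maturity, profit = |F_mkt − F*| = |240.16 − 243.0542| = €2.89 per share

€2.89 per share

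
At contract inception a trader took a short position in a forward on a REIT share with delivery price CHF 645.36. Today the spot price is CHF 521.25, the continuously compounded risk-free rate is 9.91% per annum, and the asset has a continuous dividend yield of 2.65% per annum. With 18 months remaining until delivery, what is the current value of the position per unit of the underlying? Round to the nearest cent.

Current fair forward for the remaining 18 months: F = S·e^((r − q)·T), (r − q) = 0.0991 − 0.0265 = 0.0726
F = 521.25 · e^(0.0726 × 18/12) = 521.25 × 1.115051 = 581.2203
Value of long forward = (F − K)·e^(−rT) = (581.2203 − 645.36) · e^(−0.0991·18/12)
= -64.1397 × 0.861871 = -55.28
Short position value = −(long value) = CHF 55.28

CHF 55.28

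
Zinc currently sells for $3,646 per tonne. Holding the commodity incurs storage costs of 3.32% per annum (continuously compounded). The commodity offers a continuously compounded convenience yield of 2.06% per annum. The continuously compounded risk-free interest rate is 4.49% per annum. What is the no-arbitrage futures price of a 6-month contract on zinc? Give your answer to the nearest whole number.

$3,752 per tonne

Net carry = r + u − y = 0.0449 + 0.0332 − 0.0206 = 0.0575
F = S·e^((r+u−y)T) = 3646 · e^(0.0575 × 6/12) = 3646 · e^0.028750
= 3646 × 1.029167 = $3,752 per tonne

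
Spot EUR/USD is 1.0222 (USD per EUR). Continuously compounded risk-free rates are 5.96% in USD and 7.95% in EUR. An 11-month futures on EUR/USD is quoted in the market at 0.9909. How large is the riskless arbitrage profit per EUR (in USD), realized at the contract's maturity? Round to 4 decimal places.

Fair futures: F* = S·e^(carry·T), with carry = (r_USD − r_EUR) = 0.0596 − 0.0795 = -0.0199
F* = 1.0222 · e^(-0.0199 × 11/12) = 1.0222 · e^-0.018242 = 1.0222 × 0.981923 = 1.0037
Market 0.9909 < fair 1.0037: forward underpriced → reverse cash-and-carry (short spot, go long the forward).
At maturity, profit = |F_mkt − F*| = |0.9909 − 1.0037| = 0.0128 per EUR (in USD)

0.0128 per EUR (in USD)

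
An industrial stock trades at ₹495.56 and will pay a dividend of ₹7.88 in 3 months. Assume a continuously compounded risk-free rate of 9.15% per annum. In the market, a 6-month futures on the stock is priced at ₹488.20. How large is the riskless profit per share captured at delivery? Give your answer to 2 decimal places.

PV(dividends) I = 7.88·e^(−0.0915·3/12) = 7.7018
Fair futures F* = (S − I)·e^(rT) = (495.56 − 7.7018)·e^0.045750 = 487.8582 × 1.046813 = 510.6963
Market ₹488.20 < fair 510.6963: forward underpriced → reverse cash-and-carry (short the stock, invest proceeds at r, pay the dividends, go long the forward).
Profit at T = |F_mkt − F*| = |488.20 − 510.6963| = ₹22.50 per share

₹22.50 per share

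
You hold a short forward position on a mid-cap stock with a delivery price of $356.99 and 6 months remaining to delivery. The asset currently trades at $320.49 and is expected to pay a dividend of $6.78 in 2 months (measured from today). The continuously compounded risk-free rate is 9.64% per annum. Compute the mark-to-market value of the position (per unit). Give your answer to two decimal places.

$26.37

PV(remaining dividends) I = 6.78·e^(−0.0964·2/12) = 6.6719
Current forward F = (S − I)·e^(rT) = (320.49 − 6.6719)·e^(0.0964·6/12) = 313.8181 × 1.049381 = 329.3148
Value (long) = (F − K)·e^(−rT) = (329.3148 − 356.99) × 0.952943 = -26.3729
Short position value = −(long value) = $26.37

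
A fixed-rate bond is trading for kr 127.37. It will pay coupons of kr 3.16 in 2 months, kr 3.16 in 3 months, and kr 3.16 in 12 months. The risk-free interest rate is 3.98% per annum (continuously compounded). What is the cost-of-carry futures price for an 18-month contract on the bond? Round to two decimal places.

kr 125.33

PV(coupons) I = 3.16·e^(−0.0398·2/12) + 3.16·e^(−0.0398·3/12) + 3.16·e^(−0.0398·12/12)
I = 3.1391 + 3.1287 + 3.0367 = 9.3045
F = (S − I)·e^(rT) = (127.37 − 9.3045) · e^(0.0398·18/12)
= 118.0655 · e^0.059700 = 118.0655 × 1.061518 = kr 125.33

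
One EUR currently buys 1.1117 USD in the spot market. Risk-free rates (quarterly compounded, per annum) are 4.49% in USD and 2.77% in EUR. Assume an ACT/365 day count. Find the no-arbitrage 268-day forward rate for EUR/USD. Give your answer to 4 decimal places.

By covered interest parity, F = S · (1+r_USD/4)^(4T) / (1+r_EUR/4)^(4T)
= 1.1117 × 1.033327 / 1.020475 = 1.1117 × 1.012594
F = 1.1257 USD per EUR

1.1257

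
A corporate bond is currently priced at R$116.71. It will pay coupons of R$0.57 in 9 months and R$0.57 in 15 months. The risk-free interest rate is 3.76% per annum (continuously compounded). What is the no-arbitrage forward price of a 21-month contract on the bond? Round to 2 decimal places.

PV(coupons) I = 0.57·e^(−0.0376·9/12) + 0.57·e^(−0.0376·15/12)
I = 0.5542 + 0.5438 = 1.0980
F = (S − I)·e^(rT) = (116.71 − 1.0980) · e^(0.0376·21/12)
= 115.6120 · e^0.065800 = 115.6120 × 1.068013 = R$123.48

R$123.48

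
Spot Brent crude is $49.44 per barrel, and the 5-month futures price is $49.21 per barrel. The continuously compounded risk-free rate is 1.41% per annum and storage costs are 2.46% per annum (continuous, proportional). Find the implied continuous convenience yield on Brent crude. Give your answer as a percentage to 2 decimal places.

F = S·e^((r+u−y)T) ⇒ (r+u−y) = ln(F/S)/T
ln(49.21/49.44) = -0.004663; /T ⇒ -0.011191
y = r + u − ln(F/S)/T = 0.0141 + 0.0246 + 0.011191 = 0.049891
y = 4.99%

4.99%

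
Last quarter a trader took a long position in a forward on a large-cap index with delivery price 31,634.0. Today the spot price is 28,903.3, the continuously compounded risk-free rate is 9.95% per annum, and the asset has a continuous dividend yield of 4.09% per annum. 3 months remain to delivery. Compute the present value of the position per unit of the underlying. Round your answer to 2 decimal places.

-2247.54

Current fair forward for the remaining 3 months: F = S·e^((r − q)·T), (r − q) = 0.0995 − 0.0409 = 0.0586
F = 28903.3 · e^(0.0586 × 3/12) = 28903.3 × 1.01475784 = 29329.8503
Value of long forward = (F − K)·e^(−rT) = (29329.8503 − 31634.0) · e^(−0.0995·3/12)
= -2304.1497 × 0.97543183 = -2247.54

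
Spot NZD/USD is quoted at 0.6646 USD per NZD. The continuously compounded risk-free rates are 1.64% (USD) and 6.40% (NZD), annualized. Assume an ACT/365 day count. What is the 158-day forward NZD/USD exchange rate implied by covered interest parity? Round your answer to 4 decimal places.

0.6510

F = S·e^((r_USD − r_NZD)T) = 0.6646 · e^((0.0164 − 0.0640) × 158/365)
= 0.6646 · e^-0.020605 = 0.6646 × 0.979606
F = 0.6510 USD per NZD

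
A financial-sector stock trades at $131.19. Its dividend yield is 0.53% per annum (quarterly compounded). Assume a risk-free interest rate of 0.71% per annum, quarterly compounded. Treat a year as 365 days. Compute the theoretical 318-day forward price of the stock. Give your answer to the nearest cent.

$131.40

F = S · (1+r/4)^(4T) / (1+q/4)^(4T)
= 131.19 × 1.006199 / 1.004625 = 131.19 × 1.001567
F = $131.40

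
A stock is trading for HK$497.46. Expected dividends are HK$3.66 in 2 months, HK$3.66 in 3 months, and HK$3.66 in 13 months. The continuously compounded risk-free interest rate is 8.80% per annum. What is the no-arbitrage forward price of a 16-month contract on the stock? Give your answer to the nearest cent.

HK$547.57

PV(dividends) I = 3.66·e^(−0.0880·2/12) + 3.66·e^(−0.0880·3/12) + 3.66·e^(−0.0880·13/12)
I = 3.6067 + 3.5804 + 3.3272 = 10.5143
F = (S − I)·e^(rT) = (497.46 − 10.5143) · e^(0.0880·16/12)
= 486.9457 · e^0.117333 = 486.9457 × 1.124494 = HK$547.57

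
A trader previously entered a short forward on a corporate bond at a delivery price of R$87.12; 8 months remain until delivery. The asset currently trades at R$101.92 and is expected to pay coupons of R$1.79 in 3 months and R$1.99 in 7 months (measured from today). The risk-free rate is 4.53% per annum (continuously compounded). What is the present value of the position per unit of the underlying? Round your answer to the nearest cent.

PV(remaining coupons) I = 1.79·e^(−0.0453·3/12) + 1.99·e^(−0.0453·7/12) = 3.7079
Current forward F = (S − I)·e^(rT) = (101.92 − 3.7079)·e^(0.0453·8/12) = 98.2121 × 1.030661 = 101.2234
Value (long) = (F − K)·e^(−rT) = (101.2234 − 87.12) × 0.970251 = 13.6838
Short position value = −(long value) = -R$13.68

-R$13.68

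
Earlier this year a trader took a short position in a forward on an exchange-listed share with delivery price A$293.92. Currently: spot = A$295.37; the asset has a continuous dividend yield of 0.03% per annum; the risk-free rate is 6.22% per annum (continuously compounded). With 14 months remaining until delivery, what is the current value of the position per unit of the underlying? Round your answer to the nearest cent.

Current fair forward for the remaining 14 months: F = S·e^((r − q)·T), (r − q) = 0.0622 − 0.0003 = 0.0619
F = 295.37 · e^(0.0619 × 14/12) = 295.37 × 1.074888 = 317.4897
Value of long forward = (F − K)·e^(−rT) = (317.4897 − 293.92) · e^(−0.0622·14/12)
= 23.5697 × 0.930004 = 21.92
Short position value = −(long value) = -A$21.92

-A$21.92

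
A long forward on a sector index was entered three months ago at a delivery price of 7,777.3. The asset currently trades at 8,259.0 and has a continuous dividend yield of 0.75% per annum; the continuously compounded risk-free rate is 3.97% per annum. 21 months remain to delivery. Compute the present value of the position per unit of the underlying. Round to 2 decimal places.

895.99

Current fair forward for the remaining 21 months: F = S·e^((r − q)·T), (r − q) = 0.0397 − 0.0075 = 0.0322
F = 8259.0 · e^(0.0322 × 21/12) = 8259.0 × 1.05796791 = 8737.7570
Value of long forward = (F − K)·e^(−rT) = (8737.7570 − 7777.3) · e^(−0.0397·21/12)
= 960.4570 × 0.93288346 = 895.99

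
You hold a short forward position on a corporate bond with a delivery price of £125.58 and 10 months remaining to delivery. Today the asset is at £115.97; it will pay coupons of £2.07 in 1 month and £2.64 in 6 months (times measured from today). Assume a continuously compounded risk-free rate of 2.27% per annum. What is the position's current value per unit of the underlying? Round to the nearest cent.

£11.93

PV(remaining coupons) I = 2.07·e^(−0.0227·1/12) + 2.64·e^(−0.0227·6/12) = 4.6763
Current forward F = (S − I)·e^(rT) = (115.97 − 4.6763)·e^(0.0227·10/12) = 111.2937 × 1.019097 = 113.4191
Value (long) = (F − K)·e^(−rT) = (113.4191 − 125.58) × 0.981261 = -11.9330
Short position value = −(long value) = £11.93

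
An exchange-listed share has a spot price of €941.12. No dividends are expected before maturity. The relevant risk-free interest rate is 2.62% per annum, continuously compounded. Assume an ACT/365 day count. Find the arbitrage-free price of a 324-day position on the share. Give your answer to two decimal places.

F = S·e^(rT) = 941.12 · e^(0.0262 × 324/365)
= 941.12 · e^0.023257 = 941.12 × 1.023530
F = €963.26

€963.26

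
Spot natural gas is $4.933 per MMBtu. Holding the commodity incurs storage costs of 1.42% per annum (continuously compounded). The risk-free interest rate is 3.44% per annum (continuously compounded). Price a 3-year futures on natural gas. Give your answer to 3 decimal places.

$5.707 per MMBtu

Net carry = r + u − y = 0.0344 + 0.0142 − 0.0000 = 0.0486
F = S·e^((r+u−y)T) = 4.933 · e^(0.0486 × 3) = 4.933 · e^0.145800
= 4.933 × 1.156965 = $5.707 per MMBtu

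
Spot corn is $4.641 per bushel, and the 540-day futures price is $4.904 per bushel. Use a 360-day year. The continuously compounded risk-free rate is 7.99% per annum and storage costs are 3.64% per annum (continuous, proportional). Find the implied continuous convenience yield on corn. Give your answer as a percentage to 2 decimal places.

F = S·e^((r+u−y)T) ⇒ (r+u−y) = ln(F/S)/T
ln(4.904/4.641) = 0.055121; /T ⇒ 0.036747
y = r + u − ln(F/S)/T = 0.0799 + 0.0364 − 0.036747 = 0.079553
y = 7.96%

7.96%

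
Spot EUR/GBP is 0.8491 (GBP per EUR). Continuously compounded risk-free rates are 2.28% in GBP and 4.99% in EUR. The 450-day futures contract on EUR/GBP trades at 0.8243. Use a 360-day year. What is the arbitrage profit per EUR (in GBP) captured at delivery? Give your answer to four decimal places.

Fair futures: F* = S·e^(carry·T), with carry = (r_GBP − r_EUR) = 0.0228 − 0.0499 = -0.0271
F* = 0.8491 · e^(-0.0271 × 450/360) = 0.8491 · e^-0.033875 = 0.8491 × 0.966692 = 0.8208
Market 0.8243 > fair 0.8208: forward overpriced → cash-and-carry (buy spot, short the forward).
At maturity, profit = |F_mkt − F*| = |0.8243 − 0.8208| = 0.0035 per EUR (in GBP)

0.0035 per EUR (in GBP)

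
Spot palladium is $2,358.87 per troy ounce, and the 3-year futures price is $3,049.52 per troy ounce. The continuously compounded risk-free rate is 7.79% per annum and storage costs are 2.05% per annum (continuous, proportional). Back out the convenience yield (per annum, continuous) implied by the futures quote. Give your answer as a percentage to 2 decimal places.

1.28%

F = S·e^((r+u−y)T) ⇒ (r+u−y) = ln(F/S)/T
ln(3049.52/2358.87) = 0.256802; /T ⇒ 0.085601
y = r + u − ln(F/S)/T = 0.0779 + 0.0205 − 0.085601 = 0.012799
y = 1.28%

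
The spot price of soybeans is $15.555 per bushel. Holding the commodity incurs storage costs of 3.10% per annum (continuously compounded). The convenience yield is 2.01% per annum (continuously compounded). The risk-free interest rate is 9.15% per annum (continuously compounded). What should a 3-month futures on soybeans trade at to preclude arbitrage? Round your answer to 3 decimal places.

$15.958 per bushel

Net carry = r + u − y = 0.0915 + 0.0310 − 0.0201 = 0.1024
F = S·e^((r+u−y)T) = 15.555 · e^(0.1024 × 3/12) = 15.555 · e^0.025600
= 15.555 × 1.025930 = $15.958 per bushel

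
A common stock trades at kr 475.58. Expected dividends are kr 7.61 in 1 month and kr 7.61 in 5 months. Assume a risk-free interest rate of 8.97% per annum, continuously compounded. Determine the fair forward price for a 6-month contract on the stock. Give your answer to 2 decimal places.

kr 481.83

PV(dividends) I = 7.61·e^(−0.0897·1/12) + 7.61·e^(−0.0897·5/12)
I = 7.5533 + 7.3308 = 14.8841
F = (S − I)·e^(rT) = (475.58 − 14.8841) · e^(0.0897·6/12)
= 460.6959 · e^0.044850 = 460.6959 × 1.045871 = kr 481.83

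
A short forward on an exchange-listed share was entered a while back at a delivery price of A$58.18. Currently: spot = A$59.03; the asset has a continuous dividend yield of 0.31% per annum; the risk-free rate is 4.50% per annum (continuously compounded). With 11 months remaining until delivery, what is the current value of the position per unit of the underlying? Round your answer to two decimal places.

-A$3.03

Current fair forward for the remaining 11 months: F = S·e^((r − q)·T), (r − q) = 0.0450 − 0.0031 = 0.0419
F = 59.03 · e^(0.0419 × 11/12) = 59.03 × 1.039155 = 61.3413
Value of long forward = (F − K)·e^(−rT) = (61.3413 − 58.18) · e^(−0.0450·11/12)
= 3.1613 × 0.959589 = 3.03
Short position value = −(long value) = -A$3.03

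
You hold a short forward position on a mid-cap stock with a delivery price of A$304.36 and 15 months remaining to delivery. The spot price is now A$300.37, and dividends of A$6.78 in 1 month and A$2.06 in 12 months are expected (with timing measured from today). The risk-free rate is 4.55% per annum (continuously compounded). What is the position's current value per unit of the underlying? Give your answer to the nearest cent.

-A$4.11

PV(remaining dividends) I = 6.78·e^(−0.0455·1/12) + 2.06·e^(−0.0455·12/12) = 8.7227
Current forward F = (S − I)·e^(rT) = (300.37 − 8.7227)·e^(0.0455·15/12) = 291.6473 × 1.058523 = 308.7154
Value (long) = (F − K)·e^(−rT) = (308.7154 − 304.36) × 0.944712 = 4.1146
Short position value = −(long value) = -A$4.11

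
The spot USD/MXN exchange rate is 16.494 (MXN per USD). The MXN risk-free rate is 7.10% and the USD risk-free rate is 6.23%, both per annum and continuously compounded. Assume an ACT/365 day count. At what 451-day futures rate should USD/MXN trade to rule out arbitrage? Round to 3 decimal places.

F = S·e^((r_MXN − r_USD)T) = 16.494 · e^((0.0710 − 0.0623) × 451/365)
= 16.494 · e^0.010750 = 16.494 × 1.010808
F = 16.672 MXN per USD

16.672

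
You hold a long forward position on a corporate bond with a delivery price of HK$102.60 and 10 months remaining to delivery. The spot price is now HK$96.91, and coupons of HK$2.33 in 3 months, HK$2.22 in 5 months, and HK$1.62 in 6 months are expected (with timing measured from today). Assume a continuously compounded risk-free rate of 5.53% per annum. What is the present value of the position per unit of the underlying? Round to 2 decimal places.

PV(remaining coupons) I = 2.33·e^(−0.0553·3/12) + 2.22·e^(−0.0553·5/12) + 1.62·e^(−0.0553·6/12) = 6.0433
Current forward F = (S − I)·e^(rT) = (96.91 − 6.0433)·e^(0.0553·10/12) = 90.8667 × 1.047162 = 95.1522
Value (long) = (F − K)·e^(−rT) = (95.1522 − 102.60) × 0.954962 = -7.1124
Value = -HK$7.11

-HK$7.11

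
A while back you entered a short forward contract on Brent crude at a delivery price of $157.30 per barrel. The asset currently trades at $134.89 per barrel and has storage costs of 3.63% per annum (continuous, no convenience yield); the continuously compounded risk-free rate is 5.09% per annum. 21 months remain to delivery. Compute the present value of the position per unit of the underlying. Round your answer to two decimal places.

$0.16 per barrel

Current fair forward for the remaining 21 months: F = S·e^((r + u)·T), (r + u) = 0.0509 + 0.0363 = 0.0872
F = 134.89 · e^(0.0872 × 21/12) = 134.89 × 1.164859 = 157.1278
Value of long forward = (F − K)·e^(−rT) = (157.1278 − 157.30) · e^(−0.0509·21/12)
= -0.1722 × 0.914777 = -0.16
Short position value = −(long value) = $0.16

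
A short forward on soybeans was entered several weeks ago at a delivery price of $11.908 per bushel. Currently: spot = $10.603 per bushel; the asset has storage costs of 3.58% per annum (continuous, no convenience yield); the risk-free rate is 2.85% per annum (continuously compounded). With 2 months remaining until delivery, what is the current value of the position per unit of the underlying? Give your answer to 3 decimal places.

$1.185 per bushel

Current fair forward for the remaining 2 months: F = S·e^((r + u)·T), (r + u) = 0.0285 + 0.0358 = 0.0643
F = 10.603 · e^(0.0643 × 2/12) = 10.603 × 1.010774 = 10.7172
Value of long forward = (F − K)·e^(−rT) = (10.7172 − 11.908) · e^(−0.0285·2/12)
= -1.1908 × 0.995261 = -1.185
Short position value = −(long value) = $1.185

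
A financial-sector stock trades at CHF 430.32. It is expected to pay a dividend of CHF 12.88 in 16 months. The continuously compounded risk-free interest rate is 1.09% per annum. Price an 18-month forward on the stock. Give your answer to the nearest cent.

PV(dividends) I = 12.88·e^(−0.0109·16/12)
I = 12.6942
F = (S − I)·e^(rT) = (430.32 − 12.6942) · e^(0.0109·18/12)
= 417.6258 · e^0.016350 = 417.6258 × 1.016484 = CHF 424.51

CHF 424.51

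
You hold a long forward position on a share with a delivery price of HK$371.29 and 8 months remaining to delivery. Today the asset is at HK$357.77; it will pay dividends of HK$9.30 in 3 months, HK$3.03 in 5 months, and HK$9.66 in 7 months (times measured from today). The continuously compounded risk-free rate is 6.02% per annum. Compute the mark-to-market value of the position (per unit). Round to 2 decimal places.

-HK$20.36

PV(remaining dividends) I = 9.30·e^(−0.0602·3/12) + 3.03·e^(−0.0602·5/12) + 9.66·e^(−0.0602·7/12) = 21.4427
Current forward F = (S − I)·e^(rT) = (357.77 − 21.4427)·e^(0.0602·8/12) = 336.3273 × 1.040950 = 350.0999
Value (long) = (F − K)·e^(−rT) = (350.0999 − 371.29) × 0.960661 = -20.3565
Value = -HK$20.36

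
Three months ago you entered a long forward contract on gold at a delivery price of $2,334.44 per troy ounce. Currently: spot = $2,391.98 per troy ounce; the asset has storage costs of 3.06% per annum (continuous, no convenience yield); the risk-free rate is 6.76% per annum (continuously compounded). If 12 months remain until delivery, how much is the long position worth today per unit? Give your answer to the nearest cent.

Current fair forward for the remaining 12 months: F = S·e^((r + u)·T), (r + u) = 0.0676 + 0.0306 = 0.0982
F = 2391.98 · e^(0.0982 × 12/12) = 2391.98 × 1.10318340 = 2638.7926
Value of long forward = (F − K)·e^(−rT) = (2638.7926 − 2334.44) · e^(−0.0676·12/12)
= 304.3526 × 0.93463425 = 284.46

$284.46 per troy ounce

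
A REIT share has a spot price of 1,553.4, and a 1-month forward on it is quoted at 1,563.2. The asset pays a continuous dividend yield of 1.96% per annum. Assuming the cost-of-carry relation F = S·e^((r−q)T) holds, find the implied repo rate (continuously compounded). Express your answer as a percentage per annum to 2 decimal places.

9.51%

From F = S·e^((r−q)T): (r − q) = ln(F/S)/T
ln(1563.2/1553.4) = ln(1.006309) = 0.006289
(r − q) = 0.006289 / (1/12) = 0.075468
r = ln(F/S)/T + q = 0.075468 + 0.0196 = 0.095068
r = 9.51%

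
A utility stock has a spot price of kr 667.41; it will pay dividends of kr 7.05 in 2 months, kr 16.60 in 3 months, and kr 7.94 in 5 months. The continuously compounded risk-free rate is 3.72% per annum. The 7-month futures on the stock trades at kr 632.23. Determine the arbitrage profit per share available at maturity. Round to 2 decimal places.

kr 17.86 per share

PV(dividends) I = 7.05·e^(−0.0372·2/12) + 16.60·e^(−0.0372·3/12) + 7.94·e^(−0.0372·5/12) = 31.2706
Fair futures F* = (S − I)·e^(rT) = (667.41 − 31.2706)·e^0.021700 = 636.1394 × 1.021937 = 650.0944
Market kr 632.23 < fair 650.0944: forward underpriced → reverse cash-and-carry (short the stock, invest proceeds at r, pay the dividends, go long the forward).
Profit at T = |F_mkt − F*| = |632.23 − 650.0944| = kr 17.86 per share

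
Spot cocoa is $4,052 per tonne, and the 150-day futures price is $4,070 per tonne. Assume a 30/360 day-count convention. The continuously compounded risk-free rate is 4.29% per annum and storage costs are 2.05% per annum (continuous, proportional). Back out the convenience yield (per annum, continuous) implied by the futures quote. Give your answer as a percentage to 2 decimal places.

F = S·e^((r+u−y)T) ⇒ (r+u−y) = ln(F/S)/T
ln(4070/4052) = 0.004432; /T ⇒ 0.010637
y = r + u − ln(F/S)/T = 0.0429 + 0.0205 − 0.010637 = 0.052763
y = 5.28%

5.28%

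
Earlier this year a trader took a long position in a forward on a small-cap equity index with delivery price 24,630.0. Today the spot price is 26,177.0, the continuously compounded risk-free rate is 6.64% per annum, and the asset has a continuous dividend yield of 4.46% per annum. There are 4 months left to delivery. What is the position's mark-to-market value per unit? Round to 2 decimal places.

1699.87

Current fair forward for the remaining 4 months: F = S·e^((r − q)·T), (r − q) = 0.0664 − 0.0446 = 0.0218
F = 26177.0 · e^(0.0218 × 4/12) = 26177.0 × 1.00729313 = 26367.9123
Value of long forward = (F − K)·e^(−rT) = (26367.9123 − 24630.0) · e^(−0.0664·4/12)
= 1737.9123 × 0.97810981 = 1699.87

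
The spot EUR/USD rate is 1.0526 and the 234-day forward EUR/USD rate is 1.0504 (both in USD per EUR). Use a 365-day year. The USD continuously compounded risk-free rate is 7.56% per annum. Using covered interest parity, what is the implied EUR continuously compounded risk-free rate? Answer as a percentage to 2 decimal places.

F = S·e^((r_USD − r_EUR)T) ⇒ r_EUR = r_USD − ln(F/S)/T
ln(1.0504/1.0526) = -0.002092; /(234/365) = -0.003263
r_EUR = 0.0756 + 0.003263 = 0.078863
r_EUR = 7.89%

7.89%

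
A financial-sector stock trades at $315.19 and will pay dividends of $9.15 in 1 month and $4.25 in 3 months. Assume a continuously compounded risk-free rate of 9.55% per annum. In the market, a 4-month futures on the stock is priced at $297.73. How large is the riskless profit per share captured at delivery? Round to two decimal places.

$14.00 per share

PV(dividends) I = 9.15·e^(−0.0955·1/12) + 4.25·e^(−0.0955·3/12) = 13.2272
Fair futures F* = (S − I)·e^(rT) = (315.19 − 13.2272)·e^0.031833 = 301.9628 × 1.032345 = 311.7298
Market $297.73 < fair 311.7298: forward underpriced → reverse cash-and-carry (short the stock, invest proceeds at r, pay the dividends, go long the forward).
Profit at T = |F_mkt − F*| = |297.73 − 311.7298| = $14.00 per share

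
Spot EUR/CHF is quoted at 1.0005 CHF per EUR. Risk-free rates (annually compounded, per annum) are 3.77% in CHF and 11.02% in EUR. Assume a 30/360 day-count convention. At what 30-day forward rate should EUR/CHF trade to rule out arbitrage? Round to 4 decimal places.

0.9949

By covered interest parity, F = S · (1+r_CHF)^T / (1+r_EUR)^T
= 1.0005 × 1.003089 / 1.008750 = 1.0005 × 0.994388
F = 0.9949 CHF per EUR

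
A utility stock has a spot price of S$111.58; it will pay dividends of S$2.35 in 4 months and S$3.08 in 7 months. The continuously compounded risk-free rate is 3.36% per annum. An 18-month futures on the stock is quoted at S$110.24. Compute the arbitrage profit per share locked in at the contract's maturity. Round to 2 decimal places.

S$1.49 per share

PV(dividends) I = 2.35·e^(−0.0336·4/12) + 3.08·e^(−0.0336·7/12) = 5.3440
Fair futures F* = (S − I)·e^(rT) = (111.58 − 5.3440)·e^0.050400 = 106.2360 × 1.051692 = 111.7276
Market S$110.24 < fair 111.7276: forward underpriced → reverse cash-and-carry (short the stock, invest proceeds at r, pay the dividends, go long the forward).
Profit at T = |F_mkt − F*| = |110.24 − 111.7276| = S$1.49 per share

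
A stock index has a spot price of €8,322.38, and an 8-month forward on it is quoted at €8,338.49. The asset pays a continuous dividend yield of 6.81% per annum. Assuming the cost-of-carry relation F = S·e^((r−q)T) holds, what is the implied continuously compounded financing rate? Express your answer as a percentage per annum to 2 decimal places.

From F = S·e^((r−q)T): (r − q) = ln(F/S)/T
ln(8338.49/8322.38) = ln(1.001936) = 0.001934
(r − q) = 0.001934 / (8/12) = 0.002901
r = ln(F/S)/T + q = 0.002901 + 0.0681 = 0.071001
r = 7.10%

7.10%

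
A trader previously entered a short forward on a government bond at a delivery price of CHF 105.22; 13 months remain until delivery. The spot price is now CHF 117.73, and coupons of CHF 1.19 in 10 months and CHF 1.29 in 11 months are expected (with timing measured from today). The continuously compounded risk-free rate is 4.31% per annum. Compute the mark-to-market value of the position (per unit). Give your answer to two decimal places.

-CHF 14.92

PV(remaining coupons) I = 1.19·e^(−0.0431·10/12) + 1.29·e^(−0.0431·11/12) = 2.3880
Current forward F = (S − I)·e^(rT) = (117.73 − 2.3880)·e^(0.0431·13/12) = 115.3420 × 1.047799 = 120.8552
Value (long) = (F − K)·e^(−rT) = (120.8552 − 105.22) × 0.954382 = 14.9220
Short position value = −(long value) = -CHF 14.92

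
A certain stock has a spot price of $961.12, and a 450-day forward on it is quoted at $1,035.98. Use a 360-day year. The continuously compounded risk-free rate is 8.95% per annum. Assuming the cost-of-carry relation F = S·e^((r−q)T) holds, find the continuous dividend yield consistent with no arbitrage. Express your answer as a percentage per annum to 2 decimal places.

From F = S·e^((r−q)T): (r − q) = ln(F/S)/T
ln(1035.98/961.12) = ln(1.077888) = 0.075004
(r − q) = 0.075004 / (450/360) = 0.060003
q = r − ln(F/S)/T = 0.0895 − 0.060003 = 0.029497
q = 2.95%

2.95%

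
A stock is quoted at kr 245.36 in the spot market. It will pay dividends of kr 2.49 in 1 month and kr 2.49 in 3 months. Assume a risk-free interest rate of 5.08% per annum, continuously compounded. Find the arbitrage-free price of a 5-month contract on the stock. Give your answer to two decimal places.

PV(dividends) I = 2.49·e^(−0.0508·1/12) + 2.49·e^(−0.0508·3/12)
I = 2.4795 + 2.4586 = 4.9381
F = (S − I)·e^(rT) = (245.36 − 4.9381) · e^(0.0508·5/12)
= 240.4219 · e^0.021167 = 240.4219 × 1.021393 = kr 245.57

kr 245.57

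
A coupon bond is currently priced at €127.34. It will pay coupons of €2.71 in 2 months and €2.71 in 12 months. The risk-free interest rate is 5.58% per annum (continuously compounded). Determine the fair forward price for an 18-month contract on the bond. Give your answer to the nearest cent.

PV(coupons) I = 2.71·e^(−0.0558·2/12) + 2.71·e^(−0.0558·12/12)
I = 2.6849 + 2.5629 = 5.2478
F = (S − I)·e^(rT) = (127.34 − 5.2478) · e^(0.0558·18/12)
= 122.0922 · e^0.083700 = 122.0922 × 1.087303 = €132.75

€132.75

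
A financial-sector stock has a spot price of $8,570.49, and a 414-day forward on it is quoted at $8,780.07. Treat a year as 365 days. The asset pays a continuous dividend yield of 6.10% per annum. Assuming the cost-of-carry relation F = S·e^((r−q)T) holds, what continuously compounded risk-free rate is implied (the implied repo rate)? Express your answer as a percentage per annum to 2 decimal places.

8.23%

From F = S·e^((r−q)T): (r − q) = ln(F/S)/T
ln(8780.07/8570.49) = ln(1.024454) = 0.024160
(r − q) = 0.024160 / (414/365) = 0.021300
r = ln(F/S)/T + q = 0.021300 + 0.0610 = 0.082300
r = 8.23%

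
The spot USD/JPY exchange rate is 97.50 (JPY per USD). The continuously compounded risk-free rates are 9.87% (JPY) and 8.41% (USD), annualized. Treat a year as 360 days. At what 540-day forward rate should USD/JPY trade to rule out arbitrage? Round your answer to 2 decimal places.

99.66

F = S·e^((r_JPY − r_USD)T) = 97.50 · e^((0.0987 − 0.0841) × 540/360)
= 97.50 · e^0.021900 = 97.50 × 1.022142
F = 99.66 JPY per USD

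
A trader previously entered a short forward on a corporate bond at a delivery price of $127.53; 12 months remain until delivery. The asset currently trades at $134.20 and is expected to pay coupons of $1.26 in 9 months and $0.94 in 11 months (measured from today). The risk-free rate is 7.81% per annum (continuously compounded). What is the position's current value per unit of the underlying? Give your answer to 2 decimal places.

-$14.19

PV(remaining coupons) I = 1.26·e^(−0.0781·9/12) + 0.94·e^(−0.0781·11/12) = 2.0634
Current forward F = (S − I)·e^(rT) = (134.20 − 2.0634)·e^(0.0781·12/12) = 132.1366 × 1.081231 = 142.8702
Value (long) = (F − K)·e^(−rT) = (142.8702 − 127.53) × 0.924872 = 14.1877
Short position value = −(long value) = -$14.19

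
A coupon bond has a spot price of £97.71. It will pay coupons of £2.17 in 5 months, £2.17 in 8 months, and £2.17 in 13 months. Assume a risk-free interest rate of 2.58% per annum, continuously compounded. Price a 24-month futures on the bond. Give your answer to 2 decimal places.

£96.16

PV(coupons) I = 2.17·e^(−0.0258·5/12) + 2.17·e^(−0.0258·8/12) + 2.17·e^(−0.0258·13/12)
I = 2.1468 + 2.1330 + 2.1102 = 6.3900
F = (S − I)·e^(rT) = (97.71 − 6.3900) · e^(0.0258·24/12)
= 91.3200 · e^0.051600 = 91.3200 × 1.052954 = £96.16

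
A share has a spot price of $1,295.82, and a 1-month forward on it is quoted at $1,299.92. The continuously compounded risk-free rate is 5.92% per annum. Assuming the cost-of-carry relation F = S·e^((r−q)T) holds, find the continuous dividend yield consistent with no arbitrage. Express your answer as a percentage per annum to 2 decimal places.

From F = S·e^((r−q)T): (r − q) = ln(F/S)/T
ln(1299.92/1295.82) = ln(1.003164) = 0.003159
(r − q) = 0.003159 / (1/12) = 0.037908
q = r − ln(F/S)/T = 0.0592 − 0.037908 = 0.021292
q = 2.13%

2.13%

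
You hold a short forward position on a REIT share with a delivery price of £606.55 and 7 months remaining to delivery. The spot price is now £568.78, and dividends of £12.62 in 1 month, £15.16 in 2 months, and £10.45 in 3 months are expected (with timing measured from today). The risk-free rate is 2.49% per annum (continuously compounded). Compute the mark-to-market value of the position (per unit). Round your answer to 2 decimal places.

PV(remaining dividends) I = 12.62·e^(−0.0249·1/12) + 15.16·e^(−0.0249·2/12) + 10.45·e^(−0.0249·3/12) = 38.0762
Current forward F = (S − I)·e^(rT) = (568.78 − 38.0762)·e^(0.0249·7/12) = 530.7038 × 1.014631 = 538.4685
Value (long) = (F − K)·e^(−rT) = (538.4685 − 606.55) × 0.985580 = -67.0998
Short position value = −(long value) = £67.10

£67.10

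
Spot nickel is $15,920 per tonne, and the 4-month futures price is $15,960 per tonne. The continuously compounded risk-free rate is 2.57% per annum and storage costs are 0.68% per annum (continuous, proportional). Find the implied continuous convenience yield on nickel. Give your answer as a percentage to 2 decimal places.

2.50%

F = S·e^((r+u−y)T) ⇒ (r+u−y) = ln(F/S)/T
ln(15960/15920) = 0.002509; /T ⇒ 0.007527
y = r + u − ln(F/S)/T = 0.0257 + 0.0068 − 0.007527 = 0.024973
y = 2.50%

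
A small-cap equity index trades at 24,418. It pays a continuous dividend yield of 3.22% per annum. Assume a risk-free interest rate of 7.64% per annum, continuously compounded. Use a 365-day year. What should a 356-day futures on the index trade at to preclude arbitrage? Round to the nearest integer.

F = S·e^((r − q)T) = 24418 · e^((0.0764 − 0.0322) × 356/365)
= 24418 · e^0.043110 = 24418 × 1.044053
F = 25,494

25,494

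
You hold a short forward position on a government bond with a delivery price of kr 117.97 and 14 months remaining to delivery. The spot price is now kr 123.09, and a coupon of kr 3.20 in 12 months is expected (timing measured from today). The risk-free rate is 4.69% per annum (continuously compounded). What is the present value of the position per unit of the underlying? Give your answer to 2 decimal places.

-kr 8.35

PV(remaining coupons) I = 3.20·e^(−0.0469·12/12) = 3.0534
Current forward F = (S − I)·e^(rT) = (123.09 − 3.0534)·e^(0.0469·14/12) = 120.0366 × 1.056241 = 126.7876
Value (long) = (F − K)·e^(−rT) = (126.7876 − 117.97) × 0.946753 = 8.3481
Short position value = −(long value) = -kr 8.35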